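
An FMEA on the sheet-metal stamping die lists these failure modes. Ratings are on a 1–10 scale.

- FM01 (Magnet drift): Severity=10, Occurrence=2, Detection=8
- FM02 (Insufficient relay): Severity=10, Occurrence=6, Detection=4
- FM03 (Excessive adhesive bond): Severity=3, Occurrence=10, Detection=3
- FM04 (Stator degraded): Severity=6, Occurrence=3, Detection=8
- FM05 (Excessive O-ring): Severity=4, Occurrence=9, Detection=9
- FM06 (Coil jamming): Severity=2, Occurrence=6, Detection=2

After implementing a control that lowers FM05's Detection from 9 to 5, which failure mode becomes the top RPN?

FM02

RPN = Severity × Occurrence × Detection:
  FM01: 10 × 2 × 8 = 160
  FM02: 10 × 6 × 4 = 240
  FM03: 3 × 10 × 3 = 90
  FM04: 6 × 3 × 8 = 144
  FM05: 4 × 9 × 9 = 324
  FM06: 2 × 6 × 2 = 24
After action: FM05 → 4 × 9 × 5 = 180.
Revised RPNs: FM02=240, FM05=180, FM01=160, FM04=144, FM03=90, FM06=24.
Highest is now FM02 (240).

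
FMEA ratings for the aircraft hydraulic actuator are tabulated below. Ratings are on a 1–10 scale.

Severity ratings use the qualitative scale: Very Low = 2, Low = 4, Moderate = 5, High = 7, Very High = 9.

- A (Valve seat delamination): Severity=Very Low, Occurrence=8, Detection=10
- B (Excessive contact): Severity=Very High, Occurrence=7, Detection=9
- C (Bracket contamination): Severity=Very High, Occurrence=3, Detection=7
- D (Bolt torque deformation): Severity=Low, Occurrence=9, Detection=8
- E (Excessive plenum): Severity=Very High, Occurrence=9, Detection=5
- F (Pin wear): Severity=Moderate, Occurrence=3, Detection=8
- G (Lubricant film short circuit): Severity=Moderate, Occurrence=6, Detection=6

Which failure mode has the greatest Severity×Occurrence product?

Criticality = Severity × Occurrence:
  A: 2 × 8 = 16
  B: 9 × 7 = 63
  C: 9 × 3 = 27
  D: 4 × 9 = 36
  E: 9 × 9 = 81
  F: 5 × 3 = 15
  G: 5 × 6 = 30
Highest criticality is 81 → E.

E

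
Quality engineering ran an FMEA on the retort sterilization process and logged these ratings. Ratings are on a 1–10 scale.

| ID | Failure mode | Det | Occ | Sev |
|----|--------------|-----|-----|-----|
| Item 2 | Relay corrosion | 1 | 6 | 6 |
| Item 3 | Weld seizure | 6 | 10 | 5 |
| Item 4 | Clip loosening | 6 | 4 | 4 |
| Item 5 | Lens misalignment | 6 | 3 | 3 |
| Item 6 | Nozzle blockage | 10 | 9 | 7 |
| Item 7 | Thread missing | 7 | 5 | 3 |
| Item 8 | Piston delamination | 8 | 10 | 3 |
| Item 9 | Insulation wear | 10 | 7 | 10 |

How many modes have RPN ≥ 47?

7

RPN = Severity × Occurrence × Detection:
  Item 2: 6 × 6 × 1 = 36
  Item 3: 5 × 10 × 6 = 300
  Item 4: 4 × 4 × 6 = 96
  Item 5: 3 × 3 × 6 = 54
  Item 6: 7 × 9 × 10 = 630
  Item 7: 3 × 5 × 7 = 105
  Item 8: 3 × 10 × 8 = 240
  Item 9: 10 × 7 × 10 = 700
Modes with RPN ≥ 47: Item 3 (300), Item 4 (96), Item 5 (54), Item 6 (630), Item 7 (105), Item 8 (240), Item 9 (700) → 7.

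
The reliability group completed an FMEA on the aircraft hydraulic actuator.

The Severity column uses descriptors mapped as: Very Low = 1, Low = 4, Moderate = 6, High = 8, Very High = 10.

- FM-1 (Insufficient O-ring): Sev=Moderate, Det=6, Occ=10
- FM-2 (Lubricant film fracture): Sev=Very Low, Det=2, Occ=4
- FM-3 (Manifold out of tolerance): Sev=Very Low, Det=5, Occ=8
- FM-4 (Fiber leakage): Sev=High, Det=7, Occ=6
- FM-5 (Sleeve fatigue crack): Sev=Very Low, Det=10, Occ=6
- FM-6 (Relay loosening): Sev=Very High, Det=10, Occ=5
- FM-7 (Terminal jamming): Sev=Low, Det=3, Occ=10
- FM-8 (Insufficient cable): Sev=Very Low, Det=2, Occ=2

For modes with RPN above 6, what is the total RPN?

1424

RPN = Severity × Occurrence × Detection:
  FM-1: 6 × 10 × 6 = 360
  FM-2: 1 × 4 × 2 = 8
  FM-3: 1 × 8 × 5 = 40
  FM-4: 8 × 6 × 7 = 336
  FM-5: 1 × 6 × 10 = 60
  FM-6: 10 × 5 × 10 = 500
  FM-7: 4 × 10 × 3 = 120
  FM-8: 1 × 2 × 2 = 4
RPN > 6: FM-1 (360), FM-2 (8), FM-3 (40), FM-4 (336), FM-5 (60), FM-6 (500), FM-7 (120).
Sum: 360 + 8 + 40 + 336 + 60 + 500 + 120 = 1424.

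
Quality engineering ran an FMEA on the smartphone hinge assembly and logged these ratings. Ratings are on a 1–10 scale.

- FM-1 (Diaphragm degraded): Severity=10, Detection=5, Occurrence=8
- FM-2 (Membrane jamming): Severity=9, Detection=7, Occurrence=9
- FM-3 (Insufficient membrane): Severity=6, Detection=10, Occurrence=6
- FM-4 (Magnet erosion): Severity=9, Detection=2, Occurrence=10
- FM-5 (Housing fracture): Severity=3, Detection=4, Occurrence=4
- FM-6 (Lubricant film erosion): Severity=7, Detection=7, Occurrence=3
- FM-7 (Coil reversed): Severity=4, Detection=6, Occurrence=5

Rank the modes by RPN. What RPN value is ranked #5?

RPN = Severity × Occurrence × Detection:
  FM-1: 10 × 8 × 5 = 400
  FM-2: 9 × 9 × 7 = 567
  FM-3: 6 × 6 × 10 = 360
  FM-4: 9 × 10 × 2 = 180
  FM-5: 3 × 4 × 4 = 48
  FM-6: 7 × 3 × 7 = 147
  FM-7: 4 × 5 × 6 = 120
Sorted descending: 567, 400, 360, 180, 147, 120, 48.
The fifth-highest RPN is 147 (FM-6).

147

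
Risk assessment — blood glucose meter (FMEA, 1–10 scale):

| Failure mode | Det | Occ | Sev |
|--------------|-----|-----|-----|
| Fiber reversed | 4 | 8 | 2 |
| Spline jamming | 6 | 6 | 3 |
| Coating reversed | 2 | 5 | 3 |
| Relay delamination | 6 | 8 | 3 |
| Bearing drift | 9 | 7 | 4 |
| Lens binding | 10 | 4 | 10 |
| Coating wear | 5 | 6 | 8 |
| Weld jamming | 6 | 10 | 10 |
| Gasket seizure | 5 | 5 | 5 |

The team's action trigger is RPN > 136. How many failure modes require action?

5

RPN = Severity × Occurrence × Detection:
  Fiber reversed: 2 × 8 × 4 = 64
  Spline jamming: 3 × 6 × 6 = 108
  Coating reversed: 3 × 5 × 2 = 30
  Relay delamination: 3 × 8 × 6 = 144
  Bearing drift: 4 × 7 × 9 = 252
  Lens binding: 10 × 4 × 10 = 400
  Coating wear: 8 × 6 × 5 = 240
  Weld jamming: 10 × 10 × 6 = 600
  Gasket seizure: 5 × 5 × 5 = 125
Modes with RPN > 136: Relay delamination (144), Bearing drift (252), Lens binding (400), Coating wear (240), Weld jamming (600) → 5.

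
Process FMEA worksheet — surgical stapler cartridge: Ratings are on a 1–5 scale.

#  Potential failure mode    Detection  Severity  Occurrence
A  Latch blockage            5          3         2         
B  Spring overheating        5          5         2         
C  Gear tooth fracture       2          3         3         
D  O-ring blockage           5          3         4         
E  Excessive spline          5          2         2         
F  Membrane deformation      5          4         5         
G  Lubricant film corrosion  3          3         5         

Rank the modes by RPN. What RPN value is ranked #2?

60

RPN = Severity × Occurrence × Detection:
  A: 3 × 2 × 5 = 30
  B: 5 × 2 × 5 = 50
  C: 3 × 3 × 2 = 18
  D: 3 × 4 × 5 = 60
  E: 2 × 2 × 5 = 20
  F: 4 × 5 × 5 = 100
  G: 3 × 5 × 3 = 45
Sorted descending: 100, 60, 50, 45, 30, 20, 18.
The second-highest RPN is 60 (D).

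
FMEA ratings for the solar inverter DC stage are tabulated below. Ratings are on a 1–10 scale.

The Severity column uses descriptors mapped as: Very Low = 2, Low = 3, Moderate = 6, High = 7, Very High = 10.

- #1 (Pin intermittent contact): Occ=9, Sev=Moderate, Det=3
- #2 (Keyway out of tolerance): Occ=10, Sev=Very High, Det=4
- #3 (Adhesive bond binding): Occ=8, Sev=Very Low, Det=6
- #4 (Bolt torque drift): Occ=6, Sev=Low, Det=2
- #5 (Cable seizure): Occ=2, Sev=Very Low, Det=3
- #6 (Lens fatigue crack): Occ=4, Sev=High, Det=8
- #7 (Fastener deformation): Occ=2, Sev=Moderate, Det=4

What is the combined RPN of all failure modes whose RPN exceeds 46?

RPN = Severity × Occurrence × Detection:
  #1: 6 × 9 × 3 = 162
  #2: 10 × 10 × 4 = 400
  #3: 2 × 8 × 6 = 96
  #4: 3 × 6 × 2 = 36
  #5: 2 × 2 × 3 = 12
  #6: 7 × 4 × 8 = 224
  #7: 6 × 2 × 4 = 48
RPN > 46: #1 (162), #2 (400), #3 (96), #6 (224), #7 (48).
Sum: 162 + 400 + 96 + 224 + 48 = 930.

930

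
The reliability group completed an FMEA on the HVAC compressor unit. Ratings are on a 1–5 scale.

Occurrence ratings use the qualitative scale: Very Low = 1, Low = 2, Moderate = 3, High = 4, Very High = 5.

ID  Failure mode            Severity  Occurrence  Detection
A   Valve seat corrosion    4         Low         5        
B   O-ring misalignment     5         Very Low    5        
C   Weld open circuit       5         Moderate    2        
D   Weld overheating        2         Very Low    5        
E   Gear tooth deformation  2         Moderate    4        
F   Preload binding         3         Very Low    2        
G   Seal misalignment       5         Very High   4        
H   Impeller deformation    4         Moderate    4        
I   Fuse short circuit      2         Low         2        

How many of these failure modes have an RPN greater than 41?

2

RPN = Severity × Occurrence × Detection:
  A: 4 × 2 × 5 = 40
  B: 5 × 1 × 5 = 25
  C: 5 × 3 × 2 = 30
  D: 2 × 1 × 5 = 10
  E: 2 × 3 × 4 = 24
  F: 3 × 1 × 2 = 6
  G: 5 × 5 × 4 = 100
  H: 4 × 3 × 4 = 48
  I: 2 × 2 × 2 = 8
Modes with RPN > 41: G (100), H (48) → 2.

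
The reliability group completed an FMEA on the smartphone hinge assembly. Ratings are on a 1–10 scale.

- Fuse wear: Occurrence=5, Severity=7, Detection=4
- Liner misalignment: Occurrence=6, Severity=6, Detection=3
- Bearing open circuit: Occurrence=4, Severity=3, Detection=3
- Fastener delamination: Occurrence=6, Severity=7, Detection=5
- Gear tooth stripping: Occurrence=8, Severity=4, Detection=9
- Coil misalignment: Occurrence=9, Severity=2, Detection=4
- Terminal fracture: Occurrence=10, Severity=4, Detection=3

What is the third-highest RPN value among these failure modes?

RPN = Severity × Occurrence × Detection:
  Fuse wear: 7 × 5 × 4 = 140
  Liner misalignment: 6 × 6 × 3 = 108
  Bearing open circuit: 3 × 4 × 3 = 36
  Fastener delamination: 7 × 6 × 5 = 210
  Gear tooth stripping: 4 × 8 × 9 = 288
  Coil misalignment: 2 × 9 × 4 = 72
  Terminal fracture: 4 × 10 × 3 = 120
Sorted descending: 288, 210, 140, 120, 108, 72, 36.
The third-highest RPN is 140 (Fuse wear).

140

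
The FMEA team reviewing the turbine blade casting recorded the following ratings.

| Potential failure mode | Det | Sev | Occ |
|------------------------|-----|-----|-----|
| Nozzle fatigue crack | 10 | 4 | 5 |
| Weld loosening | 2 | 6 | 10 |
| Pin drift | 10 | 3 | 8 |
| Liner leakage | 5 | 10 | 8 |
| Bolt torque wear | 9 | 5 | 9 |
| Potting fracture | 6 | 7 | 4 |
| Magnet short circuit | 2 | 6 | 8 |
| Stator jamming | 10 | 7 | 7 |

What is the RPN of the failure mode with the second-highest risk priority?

RPN = Severity × Occurrence × Detection:
  Nozzle fatigue crack: 4 × 5 × 10 = 200
  Weld loosening: 6 × 10 × 2 = 120
  Pin drift: 3 × 8 × 10 = 240
  Liner leakage: 10 × 8 × 5 = 400
  Bolt torque wear: 5 × 9 × 9 = 405
  Potting fracture: 7 × 4 × 6 = 168
  Magnet short circuit: 6 × 8 × 2 = 96
  Stator jamming: 7 × 7 × 10 = 490
Sorted descending: 490, 405, 400, 240, 200, 168, 120, 96.
The second-highest RPN is 405 (Bolt torque wear).

405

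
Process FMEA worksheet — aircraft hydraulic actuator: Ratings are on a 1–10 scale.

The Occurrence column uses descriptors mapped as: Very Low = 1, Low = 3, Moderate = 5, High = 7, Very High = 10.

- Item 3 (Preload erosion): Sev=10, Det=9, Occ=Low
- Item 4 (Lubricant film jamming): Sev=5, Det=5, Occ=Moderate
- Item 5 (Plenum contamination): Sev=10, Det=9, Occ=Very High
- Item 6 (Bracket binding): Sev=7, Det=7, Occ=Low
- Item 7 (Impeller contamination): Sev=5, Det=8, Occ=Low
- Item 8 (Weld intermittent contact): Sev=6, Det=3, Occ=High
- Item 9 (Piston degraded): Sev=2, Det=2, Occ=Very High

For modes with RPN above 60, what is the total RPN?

RPN = Severity × Occurrence × Detection:
  Item 3: 10 × 3 × 9 = 270
  Item 4: 5 × 5 × 5 = 125
  Item 5: 10 × 10 × 9 = 900
  Item 6: 7 × 3 × 7 = 147
  Item 7: 5 × 3 × 8 = 120
  Item 8: 6 × 7 × 3 = 126
  Item 9: 2 × 10 × 2 = 40
RPN > 60: Item 3 (270), Item 4 (125), Item 5 (900), Item 6 (147), Item 7 (120), Item 8 (126).
Sum: 270 + 125 + 900 + 147 + 120 + 126 = 1688.

1688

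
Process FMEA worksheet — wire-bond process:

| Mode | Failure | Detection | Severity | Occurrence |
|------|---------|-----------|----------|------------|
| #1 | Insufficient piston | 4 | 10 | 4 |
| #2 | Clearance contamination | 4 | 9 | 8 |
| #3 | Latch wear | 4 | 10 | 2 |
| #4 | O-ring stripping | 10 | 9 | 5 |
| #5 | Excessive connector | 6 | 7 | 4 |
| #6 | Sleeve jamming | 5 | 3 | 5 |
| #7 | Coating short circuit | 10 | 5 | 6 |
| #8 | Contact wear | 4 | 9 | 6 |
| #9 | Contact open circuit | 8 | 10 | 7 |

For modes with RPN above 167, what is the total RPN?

1982

RPN = Severity × Occurrence × Detection:
  #1: 10 × 4 × 4 = 160
  #2: 9 × 8 × 4 = 288
  #3: 10 × 2 × 4 = 80
  #4: 9 × 5 × 10 = 450
  #5: 7 × 4 × 6 = 168
  #6: 3 × 5 × 5 = 75
  #7: 5 × 6 × 10 = 300
  #8: 9 × 6 × 4 = 216
  #9: 10 × 7 × 8 = 560
RPN > 167: #2 (288), #4 (450), #5 (168), #7 (300), #8 (216), #9 (560).
Sum: 288 + 450 + 168 + 300 + 216 + 560 = 1982.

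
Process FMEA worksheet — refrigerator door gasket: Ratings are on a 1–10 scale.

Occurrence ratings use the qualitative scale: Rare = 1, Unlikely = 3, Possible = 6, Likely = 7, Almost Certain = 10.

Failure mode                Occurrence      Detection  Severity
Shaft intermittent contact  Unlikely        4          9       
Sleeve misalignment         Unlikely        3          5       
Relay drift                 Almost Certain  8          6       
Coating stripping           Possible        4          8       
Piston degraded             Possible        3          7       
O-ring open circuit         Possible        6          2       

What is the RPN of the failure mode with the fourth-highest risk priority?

108

RPN = Severity × Occurrence × Detection:
  Shaft intermittent contact: 9 × 3 × 4 = 108
  Sleeve misalignment: 5 × 3 × 3 = 45
  Relay drift: 6 × 10 × 8 = 480
  Coating stripping: 8 × 6 × 4 = 192
  Piston degraded: 7 × 6 × 3 = 126
  O-ring open circuit: 2 × 6 × 6 = 72
Sorted descending: 480, 192, 126, 108, 72, 45.
The fourth-highest RPN is 108 (Shaft intermittent contact).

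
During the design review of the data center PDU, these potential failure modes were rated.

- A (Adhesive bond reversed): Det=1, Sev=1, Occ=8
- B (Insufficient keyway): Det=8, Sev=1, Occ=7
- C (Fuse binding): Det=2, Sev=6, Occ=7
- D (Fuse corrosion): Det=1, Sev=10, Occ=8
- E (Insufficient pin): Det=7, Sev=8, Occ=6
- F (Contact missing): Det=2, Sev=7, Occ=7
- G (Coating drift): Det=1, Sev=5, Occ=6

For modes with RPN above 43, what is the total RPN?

RPN = Severity × Occurrence × Detection:
  A: 1 × 8 × 1 = 8
  B: 1 × 7 × 8 = 56
  C: 6 × 7 × 2 = 84
  D: 10 × 8 × 1 = 80
  E: 8 × 6 × 7 = 336
  F: 7 × 7 × 2 = 98
  G: 5 × 6 × 1 = 30
RPN > 43: B (56), C (84), D (80), E (336), F (98).
Sum: 56 + 84 + 80 + 336 + 98 = 654.

654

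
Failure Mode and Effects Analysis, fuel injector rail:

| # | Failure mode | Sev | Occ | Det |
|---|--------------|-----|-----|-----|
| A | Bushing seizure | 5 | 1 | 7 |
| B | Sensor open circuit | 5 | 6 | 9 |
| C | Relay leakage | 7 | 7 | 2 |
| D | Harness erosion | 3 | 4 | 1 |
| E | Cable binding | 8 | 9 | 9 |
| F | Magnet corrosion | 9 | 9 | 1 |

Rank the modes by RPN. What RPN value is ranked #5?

RPN = Severity × Occurrence × Detection:
  A: 5 × 1 × 7 = 35
  B: 5 × 6 × 9 = 270
  C: 7 × 7 × 2 = 98
  D: 3 × 4 × 1 = 12
  E: 8 × 9 × 9 = 648
  F: 9 × 9 × 1 = 81
Sorted descending: 648, 270, 98, 81, 35, 12.
The fifth-highest RPN is 35 (A).

35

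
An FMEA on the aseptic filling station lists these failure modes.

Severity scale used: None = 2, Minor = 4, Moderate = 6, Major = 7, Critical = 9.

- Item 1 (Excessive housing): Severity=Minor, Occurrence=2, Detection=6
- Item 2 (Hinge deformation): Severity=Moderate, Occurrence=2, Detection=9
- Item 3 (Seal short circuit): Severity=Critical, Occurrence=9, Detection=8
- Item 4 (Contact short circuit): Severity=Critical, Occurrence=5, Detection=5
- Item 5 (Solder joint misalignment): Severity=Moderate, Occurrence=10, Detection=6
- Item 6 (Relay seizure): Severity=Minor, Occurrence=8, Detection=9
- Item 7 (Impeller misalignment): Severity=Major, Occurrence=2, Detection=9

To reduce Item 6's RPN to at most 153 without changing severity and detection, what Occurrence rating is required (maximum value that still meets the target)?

4

Item 6: S=4, O=8, D=9 → current RPN = 288.
Fixed product = 36. Need 36 × O ≤ 153, so O ≤ 153/36 = 4.25.
Maximum integer Occurrence rating = 4 (gives RPN 144; O=5 would give 180 > 153).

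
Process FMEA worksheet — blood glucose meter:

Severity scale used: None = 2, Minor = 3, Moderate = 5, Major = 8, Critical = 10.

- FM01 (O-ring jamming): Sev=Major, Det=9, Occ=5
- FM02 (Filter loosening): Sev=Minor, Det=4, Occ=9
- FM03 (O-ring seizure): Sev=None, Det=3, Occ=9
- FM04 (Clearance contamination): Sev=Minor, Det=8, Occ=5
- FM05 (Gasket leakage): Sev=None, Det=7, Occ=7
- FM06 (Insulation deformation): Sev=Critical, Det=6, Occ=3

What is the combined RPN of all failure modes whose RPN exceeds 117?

660

RPN = Severity × Occurrence × Detection:
  FM01: 8 × 5 × 9 = 360
  FM02: 3 × 9 × 4 = 108
  FM03: 2 × 9 × 3 = 54
  FM04: 3 × 5 × 8 = 120
  FM05: 2 × 7 × 7 = 98
  FM06: 10 × 3 × 6 = 180
RPN > 117: FM01 (360), FM04 (120), FM06 (180).
Sum: 360 + 120 + 180 = 660.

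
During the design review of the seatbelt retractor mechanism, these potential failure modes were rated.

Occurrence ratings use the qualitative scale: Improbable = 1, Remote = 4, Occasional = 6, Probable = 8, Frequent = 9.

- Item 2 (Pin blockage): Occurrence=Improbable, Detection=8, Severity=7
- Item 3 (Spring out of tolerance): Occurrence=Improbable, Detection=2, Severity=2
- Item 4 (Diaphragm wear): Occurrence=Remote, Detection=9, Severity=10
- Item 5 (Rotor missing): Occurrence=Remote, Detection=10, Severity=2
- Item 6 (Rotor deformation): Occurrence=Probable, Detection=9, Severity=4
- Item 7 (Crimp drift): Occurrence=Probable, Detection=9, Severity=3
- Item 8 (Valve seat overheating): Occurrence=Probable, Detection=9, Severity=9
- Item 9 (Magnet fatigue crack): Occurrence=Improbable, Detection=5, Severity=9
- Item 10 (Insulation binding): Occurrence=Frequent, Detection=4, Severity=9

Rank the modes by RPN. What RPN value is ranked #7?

RPN = Severity × Occurrence × Detection:
  Item 2: 7 × 1 × 8 = 56
  Item 3: 2 × 1 × 2 = 4
  Item 4: 10 × 4 × 9 = 360
  Item 5: 2 × 4 × 10 = 80
  Item 6: 4 × 8 × 9 = 288
  Item 7: 3 × 8 × 9 = 216
  Item 8: 9 × 8 × 9 = 648
  Item 9: 9 × 1 × 5 = 45
  Item 10: 9 × 9 × 4 = 324
Sorted descending: 648, 360, 324, 288, 216, 80, 56, 45, 4.
The seventh-highest RPN is 56 (Item 2).

56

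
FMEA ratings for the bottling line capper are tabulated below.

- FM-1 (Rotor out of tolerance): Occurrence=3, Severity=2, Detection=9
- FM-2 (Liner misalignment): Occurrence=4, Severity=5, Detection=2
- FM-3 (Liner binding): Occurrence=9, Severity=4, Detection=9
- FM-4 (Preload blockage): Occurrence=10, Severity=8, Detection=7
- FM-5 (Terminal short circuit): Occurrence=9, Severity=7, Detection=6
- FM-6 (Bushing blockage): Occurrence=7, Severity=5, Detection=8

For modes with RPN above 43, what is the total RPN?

RPN = Severity × Occurrence × Detection:
  FM-1: 2 × 3 × 9 = 54
  FM-2: 5 × 4 × 2 = 40
  FM-3: 4 × 9 × 9 = 324
  FM-4: 8 × 10 × 7 = 560
  FM-5: 7 × 9 × 6 = 378
  FM-6: 5 × 7 × 8 = 280
RPN > 43: FM-1 (54), FM-3 (324), FM-4 (560), FM-5 (378), FM-6 (280).
Sum: 54 + 324 + 560 + 378 + 280 = 1596.

1596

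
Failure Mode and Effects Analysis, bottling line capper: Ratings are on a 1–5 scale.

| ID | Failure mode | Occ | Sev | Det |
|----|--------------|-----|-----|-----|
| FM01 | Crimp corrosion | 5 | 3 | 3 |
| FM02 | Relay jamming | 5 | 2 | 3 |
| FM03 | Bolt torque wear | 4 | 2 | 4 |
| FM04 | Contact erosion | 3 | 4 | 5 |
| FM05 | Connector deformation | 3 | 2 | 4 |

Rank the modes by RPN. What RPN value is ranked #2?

45

RPN = Severity × Occurrence × Detection:
  FM01: 3 × 5 × 3 = 45
  FM02: 2 × 5 × 3 = 30
  FM03: 2 × 4 × 4 = 32
  FM04: 4 × 3 × 5 = 60
  FM05: 2 × 3 × 4 = 24
Sorted descending: 60, 45, 32, 30, 24.
The second-highest RPN is 45 (FM01).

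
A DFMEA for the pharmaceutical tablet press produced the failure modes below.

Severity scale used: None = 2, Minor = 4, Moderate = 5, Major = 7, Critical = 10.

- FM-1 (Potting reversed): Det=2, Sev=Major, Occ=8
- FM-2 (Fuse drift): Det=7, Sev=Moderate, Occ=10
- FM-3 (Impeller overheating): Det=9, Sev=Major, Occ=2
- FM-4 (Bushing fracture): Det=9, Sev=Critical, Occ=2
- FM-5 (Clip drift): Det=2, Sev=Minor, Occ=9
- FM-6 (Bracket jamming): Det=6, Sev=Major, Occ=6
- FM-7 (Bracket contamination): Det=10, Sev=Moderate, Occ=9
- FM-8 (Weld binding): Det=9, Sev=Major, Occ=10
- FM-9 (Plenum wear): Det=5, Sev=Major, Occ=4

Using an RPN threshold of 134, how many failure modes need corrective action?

6

RPN = Severity × Occurrence × Detection:
  FM-1: 7 × 8 × 2 = 112
  FM-2: 5 × 10 × 7 = 350
  FM-3: 7 × 2 × 9 = 126
  FM-4: 10 × 2 × 9 = 180
  FM-5: 4 × 9 × 2 = 72
  FM-6: 7 × 6 × 6 = 252
  FM-7: 5 × 9 × 10 = 450
  FM-8: 7 × 10 × 9 = 630
  FM-9: 7 × 4 × 5 = 140
Modes with RPN ≥ 134: FM-2 (350), FM-4 (180), FM-6 (252), FM-7 (450), FM-8 (630), FM-9 (140) → 6.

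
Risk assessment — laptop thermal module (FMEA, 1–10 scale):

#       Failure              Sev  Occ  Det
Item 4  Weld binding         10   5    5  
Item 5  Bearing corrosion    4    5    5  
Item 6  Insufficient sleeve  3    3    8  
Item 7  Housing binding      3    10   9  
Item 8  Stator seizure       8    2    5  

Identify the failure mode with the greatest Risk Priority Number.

RPN = Severity × Occurrence × Detection:
  Item 4: 10 × 5 × 5 = 250
  Item 5: 4 × 5 × 5 = 100
  Item 6: 3 × 3 × 8 = 72
  Item 7: 3 × 10 × 9 = 270
  Item 8: 8 × 2 × 5 = 80
Highest RPN is 270 → Item 7.

Item 7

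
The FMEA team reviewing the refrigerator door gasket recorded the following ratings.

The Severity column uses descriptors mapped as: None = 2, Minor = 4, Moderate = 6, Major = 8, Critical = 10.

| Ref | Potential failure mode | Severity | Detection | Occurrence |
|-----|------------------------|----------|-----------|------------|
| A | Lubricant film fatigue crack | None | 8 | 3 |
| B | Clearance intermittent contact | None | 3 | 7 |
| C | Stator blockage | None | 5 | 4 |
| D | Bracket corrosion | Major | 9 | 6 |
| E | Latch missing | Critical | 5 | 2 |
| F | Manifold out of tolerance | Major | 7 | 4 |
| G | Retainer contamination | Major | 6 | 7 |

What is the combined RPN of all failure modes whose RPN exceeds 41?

1182

RPN = Severity × Occurrence × Detection:
  A: 2 × 3 × 8 = 48
  B: 2 × 7 × 3 = 42
  C: 2 × 4 × 5 = 40
  D: 8 × 6 × 9 = 432
  E: 10 × 2 × 5 = 100
  F: 8 × 4 × 7 = 224
  G: 8 × 7 × 6 = 336
RPN > 41: A (48), B (42), D (432), E (100), F (224), G (336).
Sum: 48 + 42 + 432 + 100 + 224 + 336 = 1182.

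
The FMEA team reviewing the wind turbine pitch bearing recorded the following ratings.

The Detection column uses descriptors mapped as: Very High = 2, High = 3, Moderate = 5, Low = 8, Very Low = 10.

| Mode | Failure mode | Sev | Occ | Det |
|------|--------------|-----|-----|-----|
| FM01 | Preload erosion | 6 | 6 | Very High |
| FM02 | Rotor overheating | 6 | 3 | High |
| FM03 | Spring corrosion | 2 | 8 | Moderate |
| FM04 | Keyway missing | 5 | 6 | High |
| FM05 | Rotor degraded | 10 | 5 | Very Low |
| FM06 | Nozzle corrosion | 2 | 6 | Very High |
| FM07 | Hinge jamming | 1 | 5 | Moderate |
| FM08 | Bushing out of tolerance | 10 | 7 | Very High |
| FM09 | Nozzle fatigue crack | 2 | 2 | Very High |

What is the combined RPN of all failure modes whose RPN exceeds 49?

936

RPN = Severity × Occurrence × Detection:
  FM01: 6 × 6 × 2 = 72
  FM02: 6 × 3 × 3 = 54
  FM03: 2 × 8 × 5 = 80
  FM04: 5 × 6 × 3 = 90
  FM05: 10 × 5 × 10 = 500
  FM06: 2 × 6 × 2 = 24
  FM07: 1 × 5 × 5 = 25
  FM08: 10 × 7 × 2 = 140
  FM09: 2 × 2 × 2 = 8
RPN > 49: FM01 (72), FM02 (54), FM03 (80), FM04 (90), FM05 (500), FM08 (140).
Sum: 72 + 54 + 80 + 90 + 500 + 140 = 936.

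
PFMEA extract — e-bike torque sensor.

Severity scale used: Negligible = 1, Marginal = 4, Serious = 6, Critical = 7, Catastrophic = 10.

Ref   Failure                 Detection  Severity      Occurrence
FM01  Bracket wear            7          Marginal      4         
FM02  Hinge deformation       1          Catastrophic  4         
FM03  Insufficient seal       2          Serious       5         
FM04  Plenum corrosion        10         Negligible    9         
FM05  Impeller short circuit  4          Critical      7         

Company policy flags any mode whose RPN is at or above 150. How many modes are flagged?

1

RPN = Severity × Occurrence × Detection:
  FM01: 4 × 4 × 7 = 112
  FM02: 10 × 4 × 1 = 40
  FM03: 6 × 5 × 2 = 60
  FM04: 1 × 9 × 10 = 90
  FM05: 7 × 7 × 4 = 196
Modes with RPN ≥ 150: FM05 (196) → 1.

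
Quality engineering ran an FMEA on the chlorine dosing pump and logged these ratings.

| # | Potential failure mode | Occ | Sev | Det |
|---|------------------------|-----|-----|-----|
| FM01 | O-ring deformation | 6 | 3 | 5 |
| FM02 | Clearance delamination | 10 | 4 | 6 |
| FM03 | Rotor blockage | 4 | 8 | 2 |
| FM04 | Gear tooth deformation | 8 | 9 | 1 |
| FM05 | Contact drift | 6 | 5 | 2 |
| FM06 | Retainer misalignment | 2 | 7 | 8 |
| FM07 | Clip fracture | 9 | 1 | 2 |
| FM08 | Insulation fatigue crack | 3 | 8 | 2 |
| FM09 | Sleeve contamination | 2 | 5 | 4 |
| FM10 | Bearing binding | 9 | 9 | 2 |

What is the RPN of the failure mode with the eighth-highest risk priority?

RPN = Severity × Occurrence × Detection:
  FM01: 3 × 6 × 5 = 90
  FM02: 4 × 10 × 6 = 240
  FM03: 8 × 4 × 2 = 64
  FM04: 9 × 8 × 1 = 72
  FM05: 5 × 6 × 2 = 60
  FM06: 7 × 2 × 8 = 112
  FM07: 1 × 9 × 2 = 18
  FM08: 8 × 3 × 2 = 48
  FM09: 5 × 2 × 4 = 40
  FM10: 9 × 9 × 2 = 162
Sorted descending: 240, 162, 112, 90, 72, 64, 60, 48, 40, 18.
The eighth-highest RPN is 48 (FM08).

48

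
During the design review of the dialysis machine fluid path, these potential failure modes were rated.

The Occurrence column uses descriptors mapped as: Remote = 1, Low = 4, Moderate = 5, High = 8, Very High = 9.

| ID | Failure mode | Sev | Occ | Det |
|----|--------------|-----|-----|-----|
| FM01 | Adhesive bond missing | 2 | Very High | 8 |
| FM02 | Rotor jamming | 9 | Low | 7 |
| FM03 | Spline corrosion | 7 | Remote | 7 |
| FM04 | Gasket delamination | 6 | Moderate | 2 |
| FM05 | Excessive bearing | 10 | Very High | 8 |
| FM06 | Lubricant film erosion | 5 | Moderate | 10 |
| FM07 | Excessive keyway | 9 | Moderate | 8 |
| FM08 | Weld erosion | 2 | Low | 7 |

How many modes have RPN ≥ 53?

7

RPN = Severity × Occurrence × Detection:
  FM01: 2 × 9 × 8 = 144
  FM02: 9 × 4 × 7 = 252
  FM03: 7 × 1 × 7 = 49
  FM04: 6 × 5 × 2 = 60
  FM05: 10 × 9 × 8 = 720
  FM06: 5 × 5 × 10 = 250
  FM07: 9 × 5 × 8 = 360
  FM08: 2 × 4 × 7 = 56
Modes with RPN ≥ 53: FM01 (144), FM02 (252), FM04 (60), FM05 (720), FM06 (250), FM07 (360), FM08 (56) → 7.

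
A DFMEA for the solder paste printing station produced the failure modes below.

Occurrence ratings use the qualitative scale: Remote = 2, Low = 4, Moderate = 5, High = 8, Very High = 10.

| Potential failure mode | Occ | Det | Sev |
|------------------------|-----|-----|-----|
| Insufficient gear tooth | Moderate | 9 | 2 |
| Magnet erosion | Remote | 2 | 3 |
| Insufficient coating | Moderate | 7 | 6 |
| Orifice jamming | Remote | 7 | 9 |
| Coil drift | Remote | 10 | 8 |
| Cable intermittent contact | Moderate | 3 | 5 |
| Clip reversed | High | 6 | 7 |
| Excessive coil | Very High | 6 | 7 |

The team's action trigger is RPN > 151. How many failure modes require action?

RPN = Severity × Occurrence × Detection:
  Insufficient gear tooth: 2 × 5 × 9 = 90
  Magnet erosion: 3 × 2 × 2 = 12
  Insufficient coating: 6 × 5 × 7 = 210
  Orifice jamming: 9 × 2 × 7 = 126
  Coil drift: 8 × 2 × 10 = 160
  Cable intermittent contact: 5 × 5 × 3 = 75
  Clip reversed: 7 × 8 × 6 = 336
  Excessive coil: 7 × 10 × 6 = 420
Modes with RPN > 151: Insufficient coating (210), Coil drift (160), Clip reversed (336), Excessive coil (420) → 4.

4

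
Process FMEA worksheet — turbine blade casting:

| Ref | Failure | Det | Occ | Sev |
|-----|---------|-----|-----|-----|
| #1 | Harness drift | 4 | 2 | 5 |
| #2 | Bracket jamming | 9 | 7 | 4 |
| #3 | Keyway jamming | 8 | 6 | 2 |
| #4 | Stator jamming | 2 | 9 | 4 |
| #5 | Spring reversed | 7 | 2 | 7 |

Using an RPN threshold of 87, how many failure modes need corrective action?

3

RPN = Severity × Occurrence × Detection:
  #1: 5 × 2 × 4 = 40
  #2: 4 × 7 × 9 = 252
  #3: 2 × 6 × 8 = 96
  #4: 4 × 9 × 2 = 72
  #5: 7 × 2 × 7 = 98
Modes with RPN ≥ 87: #2 (252), #3 (96), #5 (98) → 3.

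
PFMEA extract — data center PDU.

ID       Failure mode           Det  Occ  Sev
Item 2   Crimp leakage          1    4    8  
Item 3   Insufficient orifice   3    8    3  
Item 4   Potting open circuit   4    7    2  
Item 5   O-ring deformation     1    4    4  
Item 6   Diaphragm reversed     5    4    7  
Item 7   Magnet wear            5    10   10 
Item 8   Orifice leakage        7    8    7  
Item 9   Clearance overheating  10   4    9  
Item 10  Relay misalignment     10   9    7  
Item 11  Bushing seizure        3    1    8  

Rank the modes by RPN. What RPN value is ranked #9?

RPN = Severity × Occurrence × Detection:
  Item 2: 8 × 4 × 1 = 32
  Item 3: 3 × 8 × 3 = 72
  Item 4: 2 × 7 × 4 = 56
  Item 5: 4 × 4 × 1 = 16
  Item 6: 7 × 4 × 5 = 140
  Item 7: 10 × 10 × 5 = 500
  Item 8: 7 × 8 × 7 = 392
  Item 9: 9 × 4 × 10 = 360
  Item 10: 7 × 9 × 10 = 630
  Item 11: 8 × 1 × 3 = 24
Sorted descending: 630, 500, 392, 360, 140, 72, 56, 32, 24, 16.
The 9th-highest RPN is 24 (Item 11).

24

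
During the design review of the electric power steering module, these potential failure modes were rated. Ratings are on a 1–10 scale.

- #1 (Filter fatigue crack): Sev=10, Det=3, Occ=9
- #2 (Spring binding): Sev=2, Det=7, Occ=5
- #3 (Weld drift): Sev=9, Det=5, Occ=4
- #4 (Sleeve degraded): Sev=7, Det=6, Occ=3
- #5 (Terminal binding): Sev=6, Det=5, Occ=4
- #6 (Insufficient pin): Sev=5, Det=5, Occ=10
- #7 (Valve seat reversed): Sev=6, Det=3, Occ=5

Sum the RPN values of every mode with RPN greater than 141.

700

RPN = Severity × Occurrence × Detection:
  #1: 10 × 9 × 3 = 270
  #2: 2 × 5 × 7 = 70
  #3: 9 × 4 × 5 = 180
  #4: 7 × 3 × 6 = 126
  #5: 6 × 4 × 5 = 120
  #6: 5 × 10 × 5 = 250
  #7: 6 × 5 × 3 = 90
RPN > 141: #1 (270), #3 (180), #6 (250).
Sum: 270 + 180 + 250 = 700.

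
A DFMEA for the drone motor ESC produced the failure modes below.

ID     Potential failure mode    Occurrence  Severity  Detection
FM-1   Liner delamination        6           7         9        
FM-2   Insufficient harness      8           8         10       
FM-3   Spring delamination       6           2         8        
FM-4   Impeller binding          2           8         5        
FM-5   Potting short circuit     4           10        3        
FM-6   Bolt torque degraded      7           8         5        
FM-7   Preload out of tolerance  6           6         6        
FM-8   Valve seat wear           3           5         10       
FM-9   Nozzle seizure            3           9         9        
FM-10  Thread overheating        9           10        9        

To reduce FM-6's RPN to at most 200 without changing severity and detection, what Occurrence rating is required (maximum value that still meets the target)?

FM-6: S=8, O=7, D=5 → current RPN = 280.
Fixed product = 40. Need 40 × O ≤ 200, so O ≤ 200/40 = 5.00.
Maximum integer Occurrence rating = 5 (gives RPN 200; O=6 would give 240 > 200).

5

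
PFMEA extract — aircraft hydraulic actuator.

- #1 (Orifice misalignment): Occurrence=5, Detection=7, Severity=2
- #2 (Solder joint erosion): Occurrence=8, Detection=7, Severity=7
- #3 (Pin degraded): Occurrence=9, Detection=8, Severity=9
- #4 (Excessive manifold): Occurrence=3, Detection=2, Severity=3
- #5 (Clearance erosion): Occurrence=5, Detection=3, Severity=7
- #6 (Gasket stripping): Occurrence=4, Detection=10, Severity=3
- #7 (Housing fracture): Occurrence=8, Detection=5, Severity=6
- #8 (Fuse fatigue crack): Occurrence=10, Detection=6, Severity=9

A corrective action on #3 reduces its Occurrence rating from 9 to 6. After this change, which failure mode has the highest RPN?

#8

RPN = Severity × Occurrence × Detection:
  #1: 2 × 5 × 7 = 70
  #2: 7 × 8 × 7 = 392
  #3: 9 × 9 × 8 = 648
  #4: 3 × 3 × 2 = 18
  #5: 7 × 5 × 3 = 105
  #6: 3 × 4 × 10 = 120
  #7: 6 × 8 × 5 = 240
  #8: 9 × 10 × 6 = 540
After action: #3 → 9 × 6 × 8 = 432.
Revised RPNs: #8=540, #3=432, #2=392, #7=240, #6=120, #5=105, #1=70, #4=18.
Highest is now #8 (540).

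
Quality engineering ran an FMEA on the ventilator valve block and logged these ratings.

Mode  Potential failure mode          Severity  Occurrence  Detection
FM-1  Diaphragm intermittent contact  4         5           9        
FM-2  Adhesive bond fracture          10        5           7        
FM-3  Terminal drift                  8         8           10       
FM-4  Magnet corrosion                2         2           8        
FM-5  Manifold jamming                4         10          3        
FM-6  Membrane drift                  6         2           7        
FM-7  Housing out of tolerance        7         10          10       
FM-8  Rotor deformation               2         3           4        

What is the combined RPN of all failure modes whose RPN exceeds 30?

2106

RPN = Severity × Occurrence × Detection:
  FM-1: 4 × 5 × 9 = 180
  FM-2: 10 × 5 × 7 = 350
  FM-3: 8 × 8 × 10 = 640
  FM-4: 2 × 2 × 8 = 32
  FM-5: 4 × 10 × 3 = 120
  FM-6: 6 × 2 × 7 = 84
  FM-7: 7 × 10 × 10 = 700
  FM-8: 2 × 3 × 4 = 24
RPN > 30: FM-1 (180), FM-2 (350), FM-3 (640), FM-4 (32), FM-5 (120), FM-6 (84), FM-7 (700).
Sum: 180 + 350 + 640 + 32 + 120 + 84 + 700 = 2106.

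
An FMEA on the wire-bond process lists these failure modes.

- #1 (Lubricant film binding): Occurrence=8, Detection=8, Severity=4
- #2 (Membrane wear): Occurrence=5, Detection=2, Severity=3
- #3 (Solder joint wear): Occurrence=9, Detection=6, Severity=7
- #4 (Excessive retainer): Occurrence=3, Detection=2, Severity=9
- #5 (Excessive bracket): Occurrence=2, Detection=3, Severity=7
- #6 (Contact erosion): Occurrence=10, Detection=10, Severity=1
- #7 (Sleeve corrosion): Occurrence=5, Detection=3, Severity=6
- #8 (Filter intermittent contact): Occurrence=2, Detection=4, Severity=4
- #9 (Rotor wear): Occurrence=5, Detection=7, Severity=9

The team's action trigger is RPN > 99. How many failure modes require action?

4

RPN = Severity × Occurrence × Detection:
  #1: 4 × 8 × 8 = 256
  #2: 3 × 5 × 2 = 30
  #3: 7 × 9 × 6 = 378
  #4: 9 × 3 × 2 = 54
  #5: 7 × 2 × 3 = 42
  #6: 1 × 10 × 10 = 100
  #7: 6 × 5 × 3 = 90
  #8: 4 × 2 × 4 = 32
  #9: 9 × 5 × 7 = 315
Modes with RPN > 99: #1 (256), #3 (378), #6 (100), #9 (315) → 4.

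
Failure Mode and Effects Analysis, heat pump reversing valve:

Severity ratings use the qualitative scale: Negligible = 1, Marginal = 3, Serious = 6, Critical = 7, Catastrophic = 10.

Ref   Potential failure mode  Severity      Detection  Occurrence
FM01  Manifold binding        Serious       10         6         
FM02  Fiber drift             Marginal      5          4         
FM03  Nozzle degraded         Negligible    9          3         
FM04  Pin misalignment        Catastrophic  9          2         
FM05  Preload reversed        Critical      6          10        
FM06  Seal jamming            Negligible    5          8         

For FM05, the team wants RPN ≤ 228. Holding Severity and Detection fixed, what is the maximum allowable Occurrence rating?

5

FM05: S=7, O=10, D=6 → current RPN = 420.
Fixed product = 42. Need 42 × O ≤ 228, so O ≤ 228/42 = 5.43.
Maximum integer Occurrence rating = 5 (gives RPN 210; O=6 would give 252 > 228).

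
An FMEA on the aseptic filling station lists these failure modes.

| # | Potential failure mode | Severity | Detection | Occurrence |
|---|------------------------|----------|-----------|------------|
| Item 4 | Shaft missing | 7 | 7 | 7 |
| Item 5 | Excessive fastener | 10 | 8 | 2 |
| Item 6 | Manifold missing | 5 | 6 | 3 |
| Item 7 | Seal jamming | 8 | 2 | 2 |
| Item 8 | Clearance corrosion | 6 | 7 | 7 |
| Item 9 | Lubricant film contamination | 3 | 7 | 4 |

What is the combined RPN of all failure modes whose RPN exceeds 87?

887

RPN = Severity × Occurrence × Detection:
  Item 4: 7 × 7 × 7 = 343
  Item 5: 10 × 2 × 8 = 160
  Item 6: 5 × 3 × 6 = 90
  Item 7: 8 × 2 × 2 = 32
  Item 8: 6 × 7 × 7 = 294
  Item 9: 3 × 4 × 7 = 84
RPN > 87: Item 4 (343), Item 5 (160), Item 6 (90), Item 8 (294).
Sum: 343 + 160 + 90 + 294 = 887.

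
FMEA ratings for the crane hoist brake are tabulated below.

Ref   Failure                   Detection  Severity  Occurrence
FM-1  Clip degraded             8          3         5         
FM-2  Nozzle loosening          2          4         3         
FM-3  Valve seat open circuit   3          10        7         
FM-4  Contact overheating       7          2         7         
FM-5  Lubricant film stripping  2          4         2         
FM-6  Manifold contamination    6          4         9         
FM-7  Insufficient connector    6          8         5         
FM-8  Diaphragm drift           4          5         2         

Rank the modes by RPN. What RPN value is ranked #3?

RPN = Severity × Occurrence × Detection:
  FM-1: 3 × 5 × 8 = 120
  FM-2: 4 × 3 × 2 = 24
  FM-3: 10 × 7 × 3 = 210
  FM-4: 2 × 7 × 7 = 98
  FM-5: 4 × 2 × 2 = 16
  FM-6: 4 × 9 × 6 = 216
  FM-7: 8 × 5 × 6 = 240
  FM-8: 5 × 2 × 4 = 40
Sorted descending: 240, 216, 210, 120, 98, 40, 24, 16.
The third-highest RPN is 210 (FM-3).

210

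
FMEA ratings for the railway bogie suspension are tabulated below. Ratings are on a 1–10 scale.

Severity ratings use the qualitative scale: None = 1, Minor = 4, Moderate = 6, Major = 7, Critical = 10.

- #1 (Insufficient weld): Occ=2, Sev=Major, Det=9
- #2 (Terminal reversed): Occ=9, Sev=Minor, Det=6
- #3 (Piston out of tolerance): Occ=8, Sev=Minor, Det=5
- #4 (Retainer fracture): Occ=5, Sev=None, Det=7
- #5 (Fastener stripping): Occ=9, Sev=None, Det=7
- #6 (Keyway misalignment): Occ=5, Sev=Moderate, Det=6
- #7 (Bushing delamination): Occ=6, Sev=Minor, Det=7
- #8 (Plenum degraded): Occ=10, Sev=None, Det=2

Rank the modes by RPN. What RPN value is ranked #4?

160

RPN = Severity × Occurrence × Detection:
  #1: 7 × 2 × 9 = 126
  #2: 4 × 9 × 6 = 216
  #3: 4 × 8 × 5 = 160
  #4: 1 × 5 × 7 = 35
  #5: 1 × 9 × 7 = 63
  #6: 6 × 5 × 6 = 180
  #7: 4 × 6 × 7 = 168
  #8: 1 × 10 × 2 = 20
Sorted descending: 216, 180, 168, 160, 126, 63, 35, 20.
The fourth-highest RPN is 160 (#3).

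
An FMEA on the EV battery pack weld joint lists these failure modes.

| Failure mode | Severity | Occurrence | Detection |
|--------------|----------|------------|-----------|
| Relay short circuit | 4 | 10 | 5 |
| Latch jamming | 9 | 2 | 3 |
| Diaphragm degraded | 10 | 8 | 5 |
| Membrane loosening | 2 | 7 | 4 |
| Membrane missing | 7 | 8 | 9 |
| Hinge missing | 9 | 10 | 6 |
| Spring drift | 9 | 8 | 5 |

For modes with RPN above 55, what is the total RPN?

2060

RPN = Severity × Occurrence × Detection:
  Relay short circuit: 4 × 10 × 5 = 200
  Latch jamming: 9 × 2 × 3 = 54
  Diaphragm degraded: 10 × 8 × 5 = 400
  Membrane loosening: 2 × 7 × 4 = 56
  Membrane missing: 7 × 8 × 9 = 504
  Hinge missing: 9 × 10 × 6 = 540
  Spring drift: 9 × 8 × 5 = 360
RPN > 55: Relay short circuit (200), Diaphragm degraded (400), Membrane loosening (56), Membrane missing (504), Hinge missing (540), Spring drift (360).
Sum: 200 + 400 + 56 + 504 + 540 + 360 = 2060.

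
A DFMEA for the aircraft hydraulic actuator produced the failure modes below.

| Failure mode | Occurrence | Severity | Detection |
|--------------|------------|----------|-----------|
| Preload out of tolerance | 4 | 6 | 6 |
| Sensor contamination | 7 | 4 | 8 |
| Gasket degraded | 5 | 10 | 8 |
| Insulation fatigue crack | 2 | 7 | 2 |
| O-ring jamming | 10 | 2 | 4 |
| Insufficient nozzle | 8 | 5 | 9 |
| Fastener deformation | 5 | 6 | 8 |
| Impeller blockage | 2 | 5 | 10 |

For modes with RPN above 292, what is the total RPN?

RPN = Severity × Occurrence × Detection:
  Preload out of tolerance: 6 × 4 × 6 = 144
  Sensor contamination: 4 × 7 × 8 = 224
  Gasket degraded: 10 × 5 × 8 = 400
  Insulation fatigue crack: 7 × 2 × 2 = 28
  O-ring jamming: 2 × 10 × 4 = 80
  Insufficient nozzle: 5 × 8 × 9 = 360
  Fastener deformation: 6 × 5 × 8 = 240
  Impeller blockage: 5 × 2 × 10 = 100
RPN > 292: Gasket degraded (400), Insufficient nozzle (360).
Sum: 400 + 360 = 760.

760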